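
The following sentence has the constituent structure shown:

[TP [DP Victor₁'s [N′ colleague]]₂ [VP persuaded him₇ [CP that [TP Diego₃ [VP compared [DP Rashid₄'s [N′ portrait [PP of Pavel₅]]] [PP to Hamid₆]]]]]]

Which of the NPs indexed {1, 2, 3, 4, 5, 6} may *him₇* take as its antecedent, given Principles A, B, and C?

{1}

*him* is a pronoun, so Principle B applies: it must be free in its binding domain.
Binding domain of *him₇*: the matrix TP, whose subject is [Victor₁'s colleague]₂.
*Victor₁* and the pronoun do not c-command one another → neither Principle B nor Principle C is at stake; coindexation permitted.
*[Victor₁'s colleague]₂* c-commands the pronoun within its binding domain → coindexation would violate Principle B.
*Diego₃*: the pronoun c-commands this R-expression → coindexation would violate Principle C on *Diego₃*.
*Rashid₄*: the pronoun c-commands this R-expression → coindexation would violate Principle C on *Rashid₄*.
*Pavel₅*: the pronoun c-commands this R-expression → coindexation would violate Principle C on *Pavel₅*.
*Hamid₆*: the pronoun c-commands this R-expression → coindexation would violate Principle C on *Hamid₆*.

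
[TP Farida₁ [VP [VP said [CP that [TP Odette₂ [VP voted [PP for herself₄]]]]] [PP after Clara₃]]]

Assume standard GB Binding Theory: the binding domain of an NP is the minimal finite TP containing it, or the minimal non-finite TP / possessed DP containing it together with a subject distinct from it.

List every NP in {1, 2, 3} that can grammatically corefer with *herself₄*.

{2}

*herself* is an anaphor, so Principle A applies: it must be bound in its binding domain.
Binding domain of *herself₄*: the embedded TP, whose subject is Odette₂.
*Farida₁* c-commands the anaphor but is outside its binding domain → cannot satisfy Principle A.
*Odette₂* c-commands the anaphor within its binding domain → licit binder.
*Clara₃* does not c-command the anaphor → cannot bind it.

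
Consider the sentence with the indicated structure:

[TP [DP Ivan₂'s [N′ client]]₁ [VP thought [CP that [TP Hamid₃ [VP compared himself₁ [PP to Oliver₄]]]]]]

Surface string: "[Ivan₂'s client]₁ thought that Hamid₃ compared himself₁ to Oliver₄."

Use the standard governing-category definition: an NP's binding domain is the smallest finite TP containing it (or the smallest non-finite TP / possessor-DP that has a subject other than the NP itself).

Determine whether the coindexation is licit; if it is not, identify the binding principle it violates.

Principle A

The two coindexed NPs are *[Ivan₂'s client]₁* and *himself₁*.
*himself₁* is an anaphor. Principle A requires it to be bound within its binding domain — the embedded TP, whose subject is Hamid₃.
Within that domain it is c-commanded by *Hamid₃*, which does not share its index.
*[Ivan₂'s client]₁* does c-command the anaphor, but from outside its binding domain.
The anaphor is unbound in its domain → Principle A violation.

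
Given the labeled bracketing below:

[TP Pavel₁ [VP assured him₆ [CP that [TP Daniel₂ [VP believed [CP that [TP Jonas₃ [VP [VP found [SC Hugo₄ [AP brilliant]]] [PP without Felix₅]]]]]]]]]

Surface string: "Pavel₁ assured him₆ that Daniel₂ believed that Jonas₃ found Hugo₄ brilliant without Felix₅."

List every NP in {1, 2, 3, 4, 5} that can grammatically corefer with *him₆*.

*him* is a pronoun, so Principle B applies: it must be free in its binding domain.
Binding domain of *him₆*: the matrix TP, whose subject is Pavel₁.
*Pavel₁* c-commands the pronoun within its binding domain → coindexation would violate Principle B.
*Daniel₂*: the pronoun c-commands this R-expression → coindexation would violate Principle C on *Daniel₂*.
*Jonas₃*: the pronoun c-commands this R-expression → coindexation would violate Principle C on *Jonas₃*.
*Hugo₄*: the pronoun c-commands this R-expression → coindexation would violate Principle C on *Hugo₄*.
*Felix₅*: the pronoun c-commands this R-expression → coindexation would violate Principle C on *Felix₅*.

none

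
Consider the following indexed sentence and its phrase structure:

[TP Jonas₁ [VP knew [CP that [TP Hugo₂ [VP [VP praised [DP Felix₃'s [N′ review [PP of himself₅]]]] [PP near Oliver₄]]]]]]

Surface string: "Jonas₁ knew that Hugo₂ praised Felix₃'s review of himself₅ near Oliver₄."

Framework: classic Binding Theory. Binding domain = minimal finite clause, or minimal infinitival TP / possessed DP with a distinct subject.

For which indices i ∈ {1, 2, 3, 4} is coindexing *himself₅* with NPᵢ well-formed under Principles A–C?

*himself* is an anaphor, so Principle A applies: it must be bound in its binding domain.
Binding domain of *himself₅*: the possessed DP, whose subject is Felix₃.
*Jonas₁* c-commands the anaphor but is outside its binding domain → cannot satisfy Principle A.
*Hugo₂* c-commands the anaphor but is outside its binding domain → cannot satisfy Principle A.
*Felix₃* c-commands the anaphor within its binding domain → licit binder.
*Oliver₄* does not c-command the anaphor → cannot bind it.

{3}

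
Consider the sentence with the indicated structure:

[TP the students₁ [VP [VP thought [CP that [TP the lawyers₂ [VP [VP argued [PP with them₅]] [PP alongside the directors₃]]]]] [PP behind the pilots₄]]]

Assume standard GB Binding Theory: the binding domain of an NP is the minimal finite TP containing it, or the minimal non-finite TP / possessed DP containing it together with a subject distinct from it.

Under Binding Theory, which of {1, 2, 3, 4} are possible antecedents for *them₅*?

{1, 3, 4}

*them* is a pronoun, so Principle B applies: it must be free in its binding domain.
Binding domain of *them₅*: the embedded TP, whose subject is the lawyers₂.
*the students₁* c-commands the pronoun but from outside its binding domain, and is not c-commanded by it → coindexation permitted.
*the lawyers₂* c-commands the pronoun within its binding domain → coindexation would violate Principle B.
*the directors₃* and the pronoun do not c-command one another → neither Principle B nor Principle C is at stake; coindexation permitted.
*the pilots₄* and the pronoun do not c-command one another → neither Principle B nor Principle C is at stake; coindexation permitted.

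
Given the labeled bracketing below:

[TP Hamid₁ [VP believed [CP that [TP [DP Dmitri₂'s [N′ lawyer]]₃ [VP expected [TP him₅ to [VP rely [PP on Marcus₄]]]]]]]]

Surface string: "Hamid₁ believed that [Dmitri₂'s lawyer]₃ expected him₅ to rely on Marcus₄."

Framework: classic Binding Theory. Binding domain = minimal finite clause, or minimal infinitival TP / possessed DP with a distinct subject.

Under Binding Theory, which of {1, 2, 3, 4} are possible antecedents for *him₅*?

{1, 2}

*him* is a pronoun, so Principle B applies: it must be free in its binding domain.
Binding domain of *him₅*: the embedded TP, whose subject is [Dmitri₂'s lawyer]₃.
*Hamid₁* c-commands the pronoun but from outside its binding domain, and is not c-commanded by it → coindexation permitted.
*Dmitri₂* and the pronoun do not c-command one another → neither Principle B nor Principle C is at stake; coindexation permitted.
*[Dmitri₂'s lawyer]₃* c-commands the pronoun within its binding domain → coindexation would violate Principle B.
*Marcus₄*: the pronoun c-commands this R-expression → coindexation would violate Principle C on *Marcus₄*.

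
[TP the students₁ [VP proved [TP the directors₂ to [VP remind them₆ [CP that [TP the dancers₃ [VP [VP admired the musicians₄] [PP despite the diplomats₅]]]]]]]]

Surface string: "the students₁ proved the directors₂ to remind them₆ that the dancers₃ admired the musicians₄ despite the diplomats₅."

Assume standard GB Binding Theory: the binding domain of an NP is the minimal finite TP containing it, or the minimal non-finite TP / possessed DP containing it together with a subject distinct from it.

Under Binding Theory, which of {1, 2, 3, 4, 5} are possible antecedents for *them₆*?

{1}

*them* is a pronoun, so Principle B applies: it must be free in its binding domain.
Binding domain of *them₆*: the embedded TP, whose subject is the directors₂.
*the students₁* c-commands the pronoun but from outside its binding domain, and is not c-commanded by it → coindexation permitted.
*the directors₂* c-commands the pronoun within its binding domain → coindexation would violate Principle B.
*the dancers₃*: the pronoun c-commands this R-expression → coindexation would violate Principle C on *the dancers₃*.
*the musicians₄*: the pronoun c-commands this R-expression → coindexation would violate Principle C on *the musicians₄*.
*the diplomats₅*: the pronoun c-commands this R-expression → coindexation would violate Principle C on *the diplomats₅*.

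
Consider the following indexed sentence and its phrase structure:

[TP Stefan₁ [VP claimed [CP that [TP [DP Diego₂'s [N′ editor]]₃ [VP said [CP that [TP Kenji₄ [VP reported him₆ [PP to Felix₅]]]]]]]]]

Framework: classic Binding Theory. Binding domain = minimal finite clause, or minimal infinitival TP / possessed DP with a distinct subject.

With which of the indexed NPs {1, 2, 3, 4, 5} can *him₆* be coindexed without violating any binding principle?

*him* is a pronoun, so Principle B applies: it must be free in its binding domain.
Binding domain of *him₆*: the embedded TP, whose subject is Kenji₄.
*Stefan₁* c-commands the pronoun but from outside its binding domain, and is not c-commanded by it → coindexation permitted.
*Diego₂* and the pronoun do not c-command one another → neither Principle B nor Principle C is at stake; coindexation permitted.
*[Diego₂'s editor]₃* c-commands the pronoun but from outside its binding domain, and is not c-commanded by it → coindexation permitted.
*Kenji₄* c-commands the pronoun within its binding domain → coindexation would violate Principle B.
*Felix₅*: the pronoun c-commands this R-expression → coindexation would violate Principle C on *Felix₅*.

{1, 2, 3}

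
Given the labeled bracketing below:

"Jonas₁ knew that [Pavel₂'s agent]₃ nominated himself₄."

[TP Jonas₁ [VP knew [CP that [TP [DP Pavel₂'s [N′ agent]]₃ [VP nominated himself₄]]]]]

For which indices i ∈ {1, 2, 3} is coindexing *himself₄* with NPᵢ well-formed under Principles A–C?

{3}

*himself* is an anaphor, so Principle A applies: it must be bound in its binding domain.
Binding domain of *himself₄*: the embedded TP, whose subject is [Pavel₂'s agent]₃.
*Jonas₁* c-commands the anaphor but is outside its binding domain → cannot satisfy Principle A.
*Pavel₂* does not c-command the anaphor → cannot bind it.
*[Pavel₂'s agent]₃* c-commands the anaphor within its binding domain → licit binder.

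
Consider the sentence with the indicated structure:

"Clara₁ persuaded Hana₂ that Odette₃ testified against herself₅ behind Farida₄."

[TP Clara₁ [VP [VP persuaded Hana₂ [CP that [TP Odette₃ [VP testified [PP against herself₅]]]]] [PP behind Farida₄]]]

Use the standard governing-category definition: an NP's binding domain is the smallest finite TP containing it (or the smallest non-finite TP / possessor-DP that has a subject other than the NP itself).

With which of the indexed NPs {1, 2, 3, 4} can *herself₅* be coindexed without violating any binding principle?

*herself* is an anaphor, so Principle A applies: it must be bound in its binding domain.
Binding domain of *herself₅*: the embedded TP, whose subject is Odette₃.
*Clara₁* c-commands the anaphor but is outside its binding domain → cannot satisfy Principle A.
*Hana₂* c-commands the anaphor but is outside its binding domain → cannot satisfy Principle A.
*Odette₃* c-commands the anaphor within its binding domain → licit binder.
*Farida₄* does not c-command the anaphor → cannot bind it.

{3}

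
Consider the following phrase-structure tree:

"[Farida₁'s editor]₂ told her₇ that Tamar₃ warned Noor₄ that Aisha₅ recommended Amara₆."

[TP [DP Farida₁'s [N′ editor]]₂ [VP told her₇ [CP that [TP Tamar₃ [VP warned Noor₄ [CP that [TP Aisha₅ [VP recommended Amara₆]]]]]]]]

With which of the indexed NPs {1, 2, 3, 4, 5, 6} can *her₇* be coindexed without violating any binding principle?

*her* is a pronoun, so Principle B applies: it must be free in its binding domain.
Binding domain of *her₇*: the matrix TP, whose subject is [Farida₁'s editor]₂.
*Farida₁* and the pronoun do not c-command one another → neither Principle B nor Principle C is at stake; coindexation permitted.
*[Farida₁'s editor]₂* c-commands the pronoun within its binding domain → coindexation would violate Principle B.
*Tamar₃*: the pronoun c-commands this R-expression → coindexation would violate Principle C on *Tamar₃*.
*Noor₄*: the pronoun c-commands this R-expression → coindexation would violate Principle C on *Noor₄*.
*Aisha₅*: the pronoun c-commands this R-expression → coindexation would violate Principle C on *Aisha₅*.
*Amara₆*: the pronoun c-commands this R-expression → coindexation would violate Principle C on *Amara₆*.

{1}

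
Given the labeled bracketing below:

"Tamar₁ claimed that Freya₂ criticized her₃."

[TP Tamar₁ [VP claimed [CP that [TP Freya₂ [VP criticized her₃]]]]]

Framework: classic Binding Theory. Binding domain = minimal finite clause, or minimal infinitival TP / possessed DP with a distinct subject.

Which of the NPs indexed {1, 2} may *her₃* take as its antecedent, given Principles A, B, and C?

{1}

*her* is a pronoun, so Principle B applies: it must be free in its binding domain.
Binding domain of *her₃*: the embedded TP, whose subject is Freya₂.
*Tamar₁* c-commands the pronoun but from outside its binding domain, and is not c-commanded by it → coindexation permitted.
*Freya₂* c-commands the pronoun within its binding domain → coindexation would violate Principle B.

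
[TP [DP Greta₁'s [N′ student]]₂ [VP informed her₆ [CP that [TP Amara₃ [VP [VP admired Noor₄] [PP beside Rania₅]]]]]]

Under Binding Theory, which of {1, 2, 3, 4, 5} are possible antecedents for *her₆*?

{1}

*her* is a pronoun, so Principle B applies: it must be free in its binding domain.
Binding domain of *her₆*: the matrix TP, whose subject is [Greta₁'s student]₂.
*Greta₁* and the pronoun do not c-command one another → neither Principle B nor Principle C is at stake; coindexation permitted.
*[Greta₁'s student]₂* c-commands the pronoun within its binding domain → coindexation would violate Principle B.
*Amara₃*: the pronoun c-commands this R-expression → coindexation would violate Principle C on *Amara₃*.
*Noor₄*: the pronoun c-commands this R-expression → coindexation would violate Principle C on *Noor₄*.
*Rania₅*: the pronoun c-commands this R-expression → coindexation would violate Principle C on *Rania₅*.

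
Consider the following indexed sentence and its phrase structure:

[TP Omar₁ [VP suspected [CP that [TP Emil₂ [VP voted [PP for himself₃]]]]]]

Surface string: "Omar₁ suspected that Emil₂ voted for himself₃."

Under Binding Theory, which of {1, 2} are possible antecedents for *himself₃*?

*himself* is an anaphor, so Principle A applies: it must be bound in its binding domain.
Binding domain of *himself₃*: the embedded TP, whose subject is Emil₂.
*Omar₁* c-commands the anaphor but is outside its binding domain → cannot satisfy Principle A.
*Emil₂* c-commands the anaphor within its binding domain → licit binder.

{2}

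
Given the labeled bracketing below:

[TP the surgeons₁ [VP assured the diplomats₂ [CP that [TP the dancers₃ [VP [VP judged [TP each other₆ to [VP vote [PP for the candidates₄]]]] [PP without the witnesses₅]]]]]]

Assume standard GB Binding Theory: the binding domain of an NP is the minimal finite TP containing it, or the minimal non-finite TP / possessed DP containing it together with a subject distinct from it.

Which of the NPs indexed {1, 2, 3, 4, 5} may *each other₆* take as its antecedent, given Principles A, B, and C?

*each other* is an anaphor, so Principle A applies: it must be bound in its binding domain.
Binding domain of *each other₆*: the embedded TP, whose subject is the dancers₃.
*the surgeons₁* c-commands the anaphor but is outside its binding domain → cannot satisfy Principle A.
*the diplomats₂* c-commands the anaphor but is outside its binding domain → cannot satisfy Principle A.
*the dancers₃* c-commands the anaphor within its binding domain → licit binder.
*the candidates₄* does not c-command the anaphor → cannot bind it.
*the witnesses₅* does not c-command the anaphor → cannot bind it.

{3}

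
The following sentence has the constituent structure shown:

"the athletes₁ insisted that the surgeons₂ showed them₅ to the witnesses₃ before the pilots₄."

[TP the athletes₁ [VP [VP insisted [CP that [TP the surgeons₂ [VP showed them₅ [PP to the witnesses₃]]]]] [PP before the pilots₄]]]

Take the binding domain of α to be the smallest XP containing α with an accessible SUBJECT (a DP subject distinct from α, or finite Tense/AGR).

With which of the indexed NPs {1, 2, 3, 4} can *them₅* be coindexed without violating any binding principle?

*them* is a pronoun, so Principle B applies: it must be free in its binding domain.
Binding domain of *them₅*: the embedded TP, whose subject is the surgeons₂.
*the athletes₁* c-commands the pronoun but from outside its binding domain, and is not c-commanded by it → coindexation permitted.
*the surgeons₂* c-commands the pronoun within its binding domain → coindexation would violate Principle B.
*the witnesses₃*: the pronoun c-commands this R-expression → coindexation would violate Principle C on *the witnesses₃*.
*the pilots₄* and the pronoun do not c-command one another → neither Principle B nor Principle C is at stake; coindexation permitted.

{1, 4}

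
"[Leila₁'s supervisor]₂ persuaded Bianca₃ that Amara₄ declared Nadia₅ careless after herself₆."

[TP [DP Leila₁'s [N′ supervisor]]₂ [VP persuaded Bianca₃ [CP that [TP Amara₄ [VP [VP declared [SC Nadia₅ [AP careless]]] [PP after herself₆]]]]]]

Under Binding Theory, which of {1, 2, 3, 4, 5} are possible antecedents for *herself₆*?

*herself* is an anaphor, so Principle A applies: it must be bound in its binding domain.
Binding domain of *herself₆*: the embedded TP, whose subject is Amara₄.
*Leila₁* does not c-command the anaphor → cannot bind it.
*[Leila₁'s supervisor]₂* c-commands the anaphor but is outside its binding domain → cannot satisfy Principle A.
*Bianca₃* c-commands the anaphor but is outside its binding domain → cannot satisfy Principle A.
*Amara₄* c-commands the anaphor within its binding domain → licit binder.
*Nadia₅* does not c-command the anaphor → cannot bind it.

{4}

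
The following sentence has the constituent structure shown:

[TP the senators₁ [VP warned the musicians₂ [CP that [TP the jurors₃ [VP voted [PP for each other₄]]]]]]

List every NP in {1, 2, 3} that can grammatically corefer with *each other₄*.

*each other* is an anaphor, so Principle A applies: it must be bound in its binding domain.
Binding domain of *each other₄*: the embedded TP, whose subject is the jurors₃.
*the senators₁* c-commands the anaphor but is outside its binding domain → cannot satisfy Principle A.
*the musicians₂* c-commands the anaphor but is outside its binding domain → cannot satisfy Principle A.
*the jurors₃* c-commands the anaphor within its binding domain → licit binder.

{3}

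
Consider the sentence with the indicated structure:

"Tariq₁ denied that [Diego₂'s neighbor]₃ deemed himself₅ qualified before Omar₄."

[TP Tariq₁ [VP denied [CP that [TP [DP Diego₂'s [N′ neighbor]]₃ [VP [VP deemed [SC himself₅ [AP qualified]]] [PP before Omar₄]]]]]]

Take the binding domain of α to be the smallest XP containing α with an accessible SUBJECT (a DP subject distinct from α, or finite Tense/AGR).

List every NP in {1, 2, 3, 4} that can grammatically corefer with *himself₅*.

*himself* is an anaphor, so Principle A applies: it must be bound in its binding domain.
Binding domain of *himself₅*: the embedded TP, whose subject is [Diego₂'s neighbor]₃.
*Tariq₁* c-commands the anaphor but is outside its binding domain → cannot satisfy Principle A.
*Diego₂* does not c-command the anaphor → cannot bind it.
*[Diego₂'s neighbor]₃* c-commands the anaphor within its binding domain → licit binder.
*Omar₄* does not c-command the anaphor → cannot bind it.

{3}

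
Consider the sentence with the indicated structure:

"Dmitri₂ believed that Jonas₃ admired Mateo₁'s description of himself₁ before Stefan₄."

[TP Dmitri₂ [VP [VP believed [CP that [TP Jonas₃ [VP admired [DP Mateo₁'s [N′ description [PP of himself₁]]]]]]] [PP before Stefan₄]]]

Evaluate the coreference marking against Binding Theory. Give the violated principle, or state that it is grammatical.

grammatical

The two coindexed NPs are *Mateo₁* and *himself₁*.
*himself₁* is an anaphor; its binding domain is the possessed DP, whose subject is Mateo₁. *Mateo₁* c-commands it within that domain and shares its index, so Principle A is satisfied.
*Mateo₁* is an R-expression; *himself₁* does not c-command it, and no other NP shares its index, so Principle C is satisfied.
All principles are respected.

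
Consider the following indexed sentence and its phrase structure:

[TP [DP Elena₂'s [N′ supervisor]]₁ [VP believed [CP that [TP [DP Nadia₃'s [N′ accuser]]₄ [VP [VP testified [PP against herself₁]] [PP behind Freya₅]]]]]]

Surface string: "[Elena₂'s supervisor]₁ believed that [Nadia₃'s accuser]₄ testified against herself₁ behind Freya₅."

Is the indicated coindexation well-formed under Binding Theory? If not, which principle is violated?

The two coindexed NPs are *[Elena₂'s supervisor]₁* and *herself₁*.
*herself₁* is an anaphor. Principle A requires it to be bound within its binding domain — the embedded TP, whose subject is [Nadia₃'s accuser]₄.
Within that domain it is c-commanded by *[Nadia₃'s accuser]₄*, which does not share its index.
*[Elena₂'s supervisor]₁* does c-command the anaphor, but from outside its binding domain.
The anaphor is unbound in its domain → Principle A violation.

Principle A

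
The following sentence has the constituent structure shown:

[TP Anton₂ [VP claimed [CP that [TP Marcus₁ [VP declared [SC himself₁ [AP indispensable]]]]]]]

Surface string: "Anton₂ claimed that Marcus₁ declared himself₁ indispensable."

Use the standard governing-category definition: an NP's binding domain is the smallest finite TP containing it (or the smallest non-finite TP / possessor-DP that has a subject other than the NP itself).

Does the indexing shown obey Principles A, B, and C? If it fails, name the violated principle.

grammatical

The two coindexed NPs are *Marcus₁* and *himself₁*.
*himself₁* is an anaphor; its binding domain is the embedded TP, whose subject is Marcus₁. *Marcus₁* c-commands it within that domain and shares its index, so Principle A is satisfied.
*Marcus₁* is an R-expression; *himself₁* does not c-command it, and no other NP shares its index, so Principle C is satisfied.
All principles are respected.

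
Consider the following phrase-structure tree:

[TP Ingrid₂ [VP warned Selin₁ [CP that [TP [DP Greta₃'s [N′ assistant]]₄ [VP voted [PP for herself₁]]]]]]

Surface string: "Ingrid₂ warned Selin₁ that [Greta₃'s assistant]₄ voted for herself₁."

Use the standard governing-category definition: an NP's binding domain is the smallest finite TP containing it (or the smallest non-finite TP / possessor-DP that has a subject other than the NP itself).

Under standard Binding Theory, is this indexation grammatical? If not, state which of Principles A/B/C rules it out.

The two coindexed NPs are *Selin₁* and *herself₁*.
*herself₁* is an anaphor. Principle A requires it to be bound within its binding domain — the embedded TP, whose subject is [Greta₃'s assistant]₄.
Within that domain it is c-commanded by *[Greta₃'s assistant]₄*, which does not share its index.
*Selin₁* does c-command the anaphor, but from outside its binding domain.
The anaphor is unbound in its domain → Principle A violation.

Principle A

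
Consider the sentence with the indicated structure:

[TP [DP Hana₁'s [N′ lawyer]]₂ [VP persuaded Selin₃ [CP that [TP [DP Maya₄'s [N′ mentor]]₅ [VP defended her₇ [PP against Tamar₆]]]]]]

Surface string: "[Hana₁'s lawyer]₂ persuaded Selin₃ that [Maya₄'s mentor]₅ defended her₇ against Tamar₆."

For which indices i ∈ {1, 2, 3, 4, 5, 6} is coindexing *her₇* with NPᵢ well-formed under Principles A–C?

*her* is a pronoun, so Principle B applies: it must be free in its binding domain.
Binding domain of *her₇*: the embedded TP, whose subject is [Maya₄'s mentor]₅.
*Hana₁* and the pronoun do not c-command one another → neither Principle B nor Principle C is at stake; coindexation permitted.
*[Hana₁'s lawyer]₂* c-commands the pronoun but from outside its binding domain, and is not c-commanded by it → coindexation permitted.
*Selin₃* c-commands the pronoun but from outside its binding domain, and is not c-commanded by it → coindexation permitted.
*Maya₄* and the pronoun do not c-command one another → neither Principle B nor Principle C is at stake; coindexation permitted.
*[Maya₄'s mentor]₅* c-commands the pronoun within its binding domain → coindexation would violate Principle B.
*Tamar₆*: the pronoun c-commands this R-expression → coindexation would violate Principle C on *Tamar₆*.

{1, 2, 3, 4}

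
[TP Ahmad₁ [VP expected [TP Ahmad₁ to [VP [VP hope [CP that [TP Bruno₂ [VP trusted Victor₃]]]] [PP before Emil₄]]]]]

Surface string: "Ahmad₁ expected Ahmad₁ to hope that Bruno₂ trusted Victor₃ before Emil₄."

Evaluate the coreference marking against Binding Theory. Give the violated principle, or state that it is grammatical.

The two coindexed NPs are *Ahmad₁* (the higher occurrence) and *Ahmad₁* (the lower occurrence).
*Ahmad₁* (the lower occurrence) is an R-expression. Principle C requires it to be free everywhere.
*Ahmad₁* (the higher occurrence) c-commands it and carries the same index.
The R-expression is bound → Principle C violation.

Principle C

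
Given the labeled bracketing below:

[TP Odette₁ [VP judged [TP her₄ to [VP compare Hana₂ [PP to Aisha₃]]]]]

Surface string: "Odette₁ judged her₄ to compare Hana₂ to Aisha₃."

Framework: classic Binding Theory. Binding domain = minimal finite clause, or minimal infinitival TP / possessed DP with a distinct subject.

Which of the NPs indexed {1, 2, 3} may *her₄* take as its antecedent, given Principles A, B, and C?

*her* is a pronoun, so Principle B applies: it must be free in its binding domain.
Binding domain of *her₄*: the matrix TP, whose subject is Odette₁.
*Odette₁* c-commands the pronoun within its binding domain → coindexation would violate Principle B.
*Hana₂*: the pronoun c-commands this R-expression → coindexation would violate Principle C on *Hana₂*.
*Aisha₃*: the pronoun c-commands this R-expression → coindexation would violate Principle C on *Aisha₃*.

none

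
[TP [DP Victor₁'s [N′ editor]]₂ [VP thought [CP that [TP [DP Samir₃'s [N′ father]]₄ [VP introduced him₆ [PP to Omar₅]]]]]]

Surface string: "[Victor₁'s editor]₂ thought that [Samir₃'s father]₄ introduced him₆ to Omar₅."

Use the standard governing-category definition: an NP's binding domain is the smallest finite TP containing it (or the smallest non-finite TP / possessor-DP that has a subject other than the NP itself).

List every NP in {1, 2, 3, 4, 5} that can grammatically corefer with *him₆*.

*him* is a pronoun, so Principle B applies: it must be free in its binding domain.
Binding domain of *him₆*: the embedded TP, whose subject is [Samir₃'s father]₄.
*Victor₁* and the pronoun do not c-command one another → neither Principle B nor Principle C is at stake; coindexation permitted.
*[Victor₁'s editor]₂* c-commands the pronoun but from outside its binding domain, and is not c-commanded by it → coindexation permitted.
*Samir₃* and the pronoun do not c-command one another → neither Principle B nor Principle C is at stake; coindexation permitted.
*[Samir₃'s father]₄* c-commands the pronoun within its binding domain → coindexation would violate Principle B.
*Omar₅*: the pronoun c-commands this R-expression → coindexation would violate Principle C on *Omar₅*.

{1, 2, 3}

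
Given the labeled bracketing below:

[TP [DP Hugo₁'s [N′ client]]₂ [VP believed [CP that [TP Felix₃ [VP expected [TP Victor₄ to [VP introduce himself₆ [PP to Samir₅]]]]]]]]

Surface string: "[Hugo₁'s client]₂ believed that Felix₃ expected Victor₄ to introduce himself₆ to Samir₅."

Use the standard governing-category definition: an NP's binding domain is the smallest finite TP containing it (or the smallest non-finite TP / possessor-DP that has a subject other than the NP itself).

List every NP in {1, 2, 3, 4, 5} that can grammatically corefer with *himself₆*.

*himself* is an anaphor, so Principle A applies: it must be bound in its binding domain.
Binding domain of *himself₆*: the embedded TP, whose subject is Victor₄.
*Hugo₁* does not c-command the anaphor → cannot bind it.
*[Hugo₁'s client]₂* c-commands the anaphor but is outside its binding domain → cannot satisfy Principle A.
*Felix₃* c-commands the anaphor but is outside its binding domain → cannot satisfy Principle A.
*Victor₄* c-commands the anaphor within its binding domain → licit binder.
*Samir₅* does not c-command the anaphor → cannot bind it.

{4}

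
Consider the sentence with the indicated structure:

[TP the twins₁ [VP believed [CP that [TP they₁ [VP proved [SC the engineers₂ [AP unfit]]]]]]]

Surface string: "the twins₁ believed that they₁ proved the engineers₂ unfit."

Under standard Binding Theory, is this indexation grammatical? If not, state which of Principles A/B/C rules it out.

The two coindexed NPs are *the twins₁* and *they₁*.
*they₁* is a pronoun; nothing c-commands it within its binding domain (the embedded TP.), so Principle B holds trivially.
*the twins₁* is an R-expression; *they₁* does not c-command it, and no other NP shares its index, so Principle C is satisfied.
All principles are respected.

grammatical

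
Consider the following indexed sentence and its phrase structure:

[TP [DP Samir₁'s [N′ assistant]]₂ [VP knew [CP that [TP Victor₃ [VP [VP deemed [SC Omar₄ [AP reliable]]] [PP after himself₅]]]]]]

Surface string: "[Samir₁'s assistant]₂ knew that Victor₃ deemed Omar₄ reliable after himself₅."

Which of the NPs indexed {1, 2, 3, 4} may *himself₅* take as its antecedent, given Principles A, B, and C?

{3}

*himself* is an anaphor, so Principle A applies: it must be bound in its binding domain.
Binding domain of *himself₅*: the embedded TP, whose subject is Victor₃.
*Samir₁* does not c-command the anaphor → cannot bind it.
*[Samir₁'s assistant]₂* c-commands the anaphor but is outside its binding domain → cannot satisfy Principle A.
*Victor₃* c-commands the anaphor within its binding domain → licit binder.
*Omar₄* does not c-command the anaphor → cannot bind it.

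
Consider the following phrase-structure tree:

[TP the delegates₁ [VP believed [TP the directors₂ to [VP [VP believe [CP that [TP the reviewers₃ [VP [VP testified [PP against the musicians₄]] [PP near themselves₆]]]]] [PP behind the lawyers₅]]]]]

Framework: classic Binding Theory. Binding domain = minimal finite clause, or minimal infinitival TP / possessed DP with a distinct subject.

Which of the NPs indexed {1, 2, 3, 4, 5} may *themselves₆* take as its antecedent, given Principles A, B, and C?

*themselves* is an anaphor, so Principle A applies: it must be bound in its binding domain.
Binding domain of *themselves₆*: the embedded TP, whose subject is the reviewers₃.
*the delegates₁* c-commands the anaphor but is outside its binding domain → cannot satisfy Principle A.
*the directors₂* c-commands the anaphor but is outside its binding domain → cannot satisfy Principle A.
*the reviewers₃* c-commands the anaphor within its binding domain → licit binder.
*the musicians₄* does not c-command the anaphor → cannot bind it.
*the lawyers₅* does not c-command the anaphor → cannot bind it.

{3}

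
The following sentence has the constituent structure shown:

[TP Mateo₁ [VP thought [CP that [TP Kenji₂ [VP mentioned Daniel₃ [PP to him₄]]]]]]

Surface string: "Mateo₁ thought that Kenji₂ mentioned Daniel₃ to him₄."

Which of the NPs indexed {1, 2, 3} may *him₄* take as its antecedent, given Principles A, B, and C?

{1}

*him* is a pronoun, so Principle B applies: it must be free in its binding domain.
Binding domain of *him₄*: the embedded TP, whose subject is Kenji₂.
*Mateo₁* c-commands the pronoun but from outside its binding domain, and is not c-commanded by it → coindexation permitted.
*Kenji₂* c-commands the pronoun within its binding domain → coindexation would violate Principle B.
*Daniel₃* c-commands the pronoun within its binding domain → coindexation would violate Principle B.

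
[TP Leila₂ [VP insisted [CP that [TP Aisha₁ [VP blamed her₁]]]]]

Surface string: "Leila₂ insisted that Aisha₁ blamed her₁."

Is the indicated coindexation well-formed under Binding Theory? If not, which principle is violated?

The two coindexed NPs are *Aisha₁* and *her₁*.
*her₁* is a pronoun. Its binding domain is the embedded TP, whose subject is Aisha₁.
*Aisha₁* c-commands it within that domain and carries the same index.
The pronoun is locally bound → Principle B violation.

Principle B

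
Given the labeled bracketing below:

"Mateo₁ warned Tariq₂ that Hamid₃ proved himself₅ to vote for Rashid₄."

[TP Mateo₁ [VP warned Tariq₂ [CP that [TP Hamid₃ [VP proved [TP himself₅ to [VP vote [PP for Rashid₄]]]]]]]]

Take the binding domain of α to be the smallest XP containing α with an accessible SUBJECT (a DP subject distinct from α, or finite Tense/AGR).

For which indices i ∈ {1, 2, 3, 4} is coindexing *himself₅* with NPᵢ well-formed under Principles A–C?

*himself* is an anaphor, so Principle A applies: it must be bound in its binding domain.
Binding domain of *himself₅*: the embedded TP, whose subject is Hamid₃.
*Mateo₁* c-commands the anaphor but is outside its binding domain → cannot satisfy Principle A.
*Tariq₂* c-commands the anaphor but is outside its binding domain → cannot satisfy Principle A.
*Hamid₃* c-commands the anaphor within its binding domain → licit binder.
*Rashid₄* does not c-command the anaphor → cannot bind it.

{3}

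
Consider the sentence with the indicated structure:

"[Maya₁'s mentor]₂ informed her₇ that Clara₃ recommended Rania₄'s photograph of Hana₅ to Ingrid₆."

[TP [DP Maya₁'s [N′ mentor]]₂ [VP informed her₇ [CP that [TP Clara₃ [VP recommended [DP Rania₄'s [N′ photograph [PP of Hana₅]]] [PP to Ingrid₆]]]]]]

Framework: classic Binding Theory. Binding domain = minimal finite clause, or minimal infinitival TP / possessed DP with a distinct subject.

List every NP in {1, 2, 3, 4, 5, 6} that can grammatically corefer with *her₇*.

*her* is a pronoun, so Principle B applies: it must be free in its binding domain.
Binding domain of *her₇*: the matrix TP, whose subject is [Maya₁'s mentor]₂.
*Maya₁* and the pronoun do not c-command one another → neither Principle B nor Principle C is at stake; coindexation permitted.
*[Maya₁'s mentor]₂* c-commands the pronoun within its binding domain → coindexation would violate Principle B.
*Clara₃*: the pronoun c-commands this R-expression → coindexation would violate Principle C on *Clara₃*.
*Rania₄*: the pronoun c-commands this R-expression → coindexation would violate Principle C on *Rania₄*.
*Hana₅*: the pronoun c-commands this R-expression → coindexation would violate Principle C on *Hana₅*.
*Ingrid₆*: the pronoun c-commands this R-expression → coindexation would violate Principle C on *Ingrid₆*.

{1}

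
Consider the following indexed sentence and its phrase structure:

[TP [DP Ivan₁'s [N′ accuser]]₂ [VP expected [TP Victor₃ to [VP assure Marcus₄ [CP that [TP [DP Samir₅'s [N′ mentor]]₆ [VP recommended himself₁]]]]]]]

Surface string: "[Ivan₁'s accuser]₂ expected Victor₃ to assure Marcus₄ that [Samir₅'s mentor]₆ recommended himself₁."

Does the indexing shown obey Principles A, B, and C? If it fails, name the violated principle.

The two coindexed NPs are *Ivan₁* and *himself₁*.
*himself₁* is an anaphor. Principle A requires it to be bound within its binding domain — the embedded TP, whose subject is [Samir₅'s mentor]₆.
Within that domain it is c-commanded by *[Samir₅'s mentor]₆*, which does not share its index.
*Ivan₁* does not c-command the anaphor at all.
The anaphor is unbound in its domain → Principle A violation.

Principle A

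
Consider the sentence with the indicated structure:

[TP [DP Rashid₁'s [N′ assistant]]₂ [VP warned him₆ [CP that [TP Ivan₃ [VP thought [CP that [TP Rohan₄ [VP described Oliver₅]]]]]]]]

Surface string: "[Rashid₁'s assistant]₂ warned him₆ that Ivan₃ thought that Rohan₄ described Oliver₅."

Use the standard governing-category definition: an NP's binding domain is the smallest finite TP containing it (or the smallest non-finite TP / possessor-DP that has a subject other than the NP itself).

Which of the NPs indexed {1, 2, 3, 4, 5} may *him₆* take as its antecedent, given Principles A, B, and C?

*him* is a pronoun, so Principle B applies: it must be free in its binding domain.
Binding domain of *him₆*: the matrix TP, whose subject is [Rashid₁'s assistant]₂.
*Rashid₁* and the pronoun do not c-command one another → neither Principle B nor Principle C is at stake; coindexation permitted.
*[Rashid₁'s assistant]₂* c-commands the pronoun within its binding domain → coindexation would violate Principle B.
*Ivan₃*: the pronoun c-commands this R-expression → coindexation would violate Principle C on *Ivan₃*.
*Rohan₄*: the pronoun c-commands this R-expression → coindexation would violate Principle C on *Rohan₄*.
*Oliver₅*: the pronoun c-commands this R-expression → coindexation would violate Principle C on *Oliver₅*.

{1}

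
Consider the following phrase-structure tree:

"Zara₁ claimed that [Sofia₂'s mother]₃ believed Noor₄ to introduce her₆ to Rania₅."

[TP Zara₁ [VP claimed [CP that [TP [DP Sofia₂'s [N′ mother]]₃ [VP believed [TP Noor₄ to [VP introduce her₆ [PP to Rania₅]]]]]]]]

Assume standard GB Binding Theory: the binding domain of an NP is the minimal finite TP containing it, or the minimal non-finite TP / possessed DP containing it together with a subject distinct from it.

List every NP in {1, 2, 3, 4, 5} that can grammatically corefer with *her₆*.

*her* is a pronoun, so Principle B applies: it must be free in its binding domain.
Binding domain of *her₆*: the embedded TP, whose subject is Noor₄.
*Zara₁* c-commands the pronoun but from outside its binding domain, and is not c-commanded by it → coindexation permitted.
*Sofia₂* and the pronoun do not c-command one another → neither Principle B nor Principle C is at stake; coindexation permitted.
*[Sofia₂'s mother]₃* c-commands the pronoun but from outside its binding domain, and is not c-commanded by it → coindexation permitted.
*Noor₄* c-commands the pronoun within its binding domain → coindexation would violate Principle B.
*Rania₅*: the pronoun c-commands this R-expression → coindexation would violate Principle C on *Rania₅*.

{1, 2, 3}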